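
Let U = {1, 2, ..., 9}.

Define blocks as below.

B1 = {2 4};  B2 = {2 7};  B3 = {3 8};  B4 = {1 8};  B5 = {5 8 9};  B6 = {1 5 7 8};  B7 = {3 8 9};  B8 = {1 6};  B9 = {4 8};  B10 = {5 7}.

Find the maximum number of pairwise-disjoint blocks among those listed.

B1, B7, B8, B10 are pairwise disjoint (B1={2,4}; B7={3,8,9}; B8={1,6}; B10={5,7}).
Every remaining block overlaps one of these, and no 5 of the listed blocks are pairwise disjoint, so 4 is the maximum.

4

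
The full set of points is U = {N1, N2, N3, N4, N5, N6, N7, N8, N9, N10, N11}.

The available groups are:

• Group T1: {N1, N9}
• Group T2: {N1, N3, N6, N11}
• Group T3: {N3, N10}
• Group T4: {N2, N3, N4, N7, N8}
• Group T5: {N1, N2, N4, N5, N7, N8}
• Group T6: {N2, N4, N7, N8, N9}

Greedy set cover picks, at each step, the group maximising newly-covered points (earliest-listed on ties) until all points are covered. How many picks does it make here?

Greedy: pick T5 (covers 6 new) → pick T2 (covers 3 new) → pick T1 (covers 1 new) → pick T3 (covers 1 new). Total picks: 4.

4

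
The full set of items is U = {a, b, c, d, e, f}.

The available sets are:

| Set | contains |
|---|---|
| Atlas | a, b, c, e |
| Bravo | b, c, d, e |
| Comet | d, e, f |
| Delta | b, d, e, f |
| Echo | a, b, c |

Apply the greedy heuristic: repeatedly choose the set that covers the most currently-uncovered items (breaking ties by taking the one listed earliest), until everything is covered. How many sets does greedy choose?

2

Greedy: pick Atlas (covers 4 new) → pick Comet (covers 2 new). Total picks: 2.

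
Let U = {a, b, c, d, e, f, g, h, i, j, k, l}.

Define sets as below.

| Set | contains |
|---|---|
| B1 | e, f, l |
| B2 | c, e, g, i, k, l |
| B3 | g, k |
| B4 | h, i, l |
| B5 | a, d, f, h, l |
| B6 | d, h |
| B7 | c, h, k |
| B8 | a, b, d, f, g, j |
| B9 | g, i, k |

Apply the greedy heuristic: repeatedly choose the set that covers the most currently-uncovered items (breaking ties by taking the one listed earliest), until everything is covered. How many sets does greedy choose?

3

Greedy: pick B2 (covers 6 new) → pick B8 (covers 5 new) → pick B4 (covers 1 new). Total picks: 3.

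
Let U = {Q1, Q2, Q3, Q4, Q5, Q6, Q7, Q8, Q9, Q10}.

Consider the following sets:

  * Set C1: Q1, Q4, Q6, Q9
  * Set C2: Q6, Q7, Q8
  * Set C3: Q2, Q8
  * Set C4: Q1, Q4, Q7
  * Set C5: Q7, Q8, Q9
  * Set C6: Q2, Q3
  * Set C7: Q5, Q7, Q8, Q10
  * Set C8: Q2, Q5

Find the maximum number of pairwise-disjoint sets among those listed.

3

C1, C6, C7 are pairwise disjoint (C1={Q1,Q4,Q6,Q9}; C6={Q2,Q3}; C7={Q5,Q7,Q8,Q10}).
Every remaining set overlaps one of these, and no 4 of the listed sets are pairwise disjoint, so 3 is the maximum.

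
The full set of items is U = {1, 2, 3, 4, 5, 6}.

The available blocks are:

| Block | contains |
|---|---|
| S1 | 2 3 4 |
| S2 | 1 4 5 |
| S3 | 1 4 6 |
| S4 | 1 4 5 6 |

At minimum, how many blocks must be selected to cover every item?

S1 and S4 cover everything between them: the union {1, 2, 3, 4, 5, 6} is all of U.
No single block has all 6 items (the largest, S4, has 4), so 2 is optimal.

2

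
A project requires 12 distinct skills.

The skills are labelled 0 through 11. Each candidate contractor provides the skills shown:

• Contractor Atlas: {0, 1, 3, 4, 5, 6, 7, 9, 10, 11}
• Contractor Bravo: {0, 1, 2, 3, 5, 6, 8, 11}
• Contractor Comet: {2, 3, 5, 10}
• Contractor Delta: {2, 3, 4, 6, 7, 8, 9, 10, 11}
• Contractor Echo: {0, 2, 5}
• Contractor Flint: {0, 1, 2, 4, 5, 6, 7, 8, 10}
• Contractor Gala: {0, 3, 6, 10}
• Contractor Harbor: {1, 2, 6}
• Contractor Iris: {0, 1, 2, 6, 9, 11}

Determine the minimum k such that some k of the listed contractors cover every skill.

2

Atlas and Bravo together: Atlas ∪ Bravo = {0, 1, 2, 3, 4, 5, 6, 7, 8, 9, 10, 11} — every skill is covered.
No single contractor has all 12 skills (the largest, Atlas, has 10), so 2 is optimal.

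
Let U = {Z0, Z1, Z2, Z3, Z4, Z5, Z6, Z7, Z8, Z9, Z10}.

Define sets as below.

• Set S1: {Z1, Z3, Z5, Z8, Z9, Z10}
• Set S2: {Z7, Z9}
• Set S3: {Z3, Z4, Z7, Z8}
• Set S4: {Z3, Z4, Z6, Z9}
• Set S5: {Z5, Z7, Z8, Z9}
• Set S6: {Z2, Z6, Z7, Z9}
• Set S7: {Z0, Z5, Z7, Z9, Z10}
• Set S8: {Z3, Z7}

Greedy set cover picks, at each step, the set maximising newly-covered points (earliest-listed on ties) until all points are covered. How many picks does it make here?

4

Greedy: pick S1 (covers 6 new) → pick S6 (covers 3 new) → pick S3 (covers 1 new) → pick S7 (covers 1 new). Total picks: 4.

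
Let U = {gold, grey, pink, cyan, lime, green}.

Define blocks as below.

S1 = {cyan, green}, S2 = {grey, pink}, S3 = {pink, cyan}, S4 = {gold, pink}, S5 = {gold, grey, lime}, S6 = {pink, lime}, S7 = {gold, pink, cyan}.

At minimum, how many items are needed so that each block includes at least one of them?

3

Take H = {grey, pink, green}. Each listed block contains at least one of these, so H is a hitting set of size 3.
No choice of 2 items meets every block, so 3 is the minimum.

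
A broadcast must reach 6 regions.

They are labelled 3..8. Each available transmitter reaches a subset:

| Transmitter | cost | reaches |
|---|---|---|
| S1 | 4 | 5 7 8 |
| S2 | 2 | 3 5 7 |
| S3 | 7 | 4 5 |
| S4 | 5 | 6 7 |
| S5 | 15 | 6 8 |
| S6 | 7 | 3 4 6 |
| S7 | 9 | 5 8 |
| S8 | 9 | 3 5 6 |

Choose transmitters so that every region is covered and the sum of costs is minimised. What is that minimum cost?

11

S1, S6 together cover every region (S1 ∪ S6 = {3, 4, 5, 6, 7, 8}); total cost 4 + 7 = 11.
The greedy pick S2, S6, S1 costs 13; no covering selection beats 11.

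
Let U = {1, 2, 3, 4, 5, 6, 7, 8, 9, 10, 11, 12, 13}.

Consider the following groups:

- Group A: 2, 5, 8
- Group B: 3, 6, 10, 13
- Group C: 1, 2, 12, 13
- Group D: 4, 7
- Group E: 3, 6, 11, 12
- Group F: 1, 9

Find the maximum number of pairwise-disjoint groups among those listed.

4

A, D, E, F are pairwise disjoint (A={2,5,8}; D={4,7}; E={3,6,11,12}; F={1,9}).
Every remaining group overlaps one of these, and no 5 of the listed groups are pairwise disjoint, so 4 is the maximum.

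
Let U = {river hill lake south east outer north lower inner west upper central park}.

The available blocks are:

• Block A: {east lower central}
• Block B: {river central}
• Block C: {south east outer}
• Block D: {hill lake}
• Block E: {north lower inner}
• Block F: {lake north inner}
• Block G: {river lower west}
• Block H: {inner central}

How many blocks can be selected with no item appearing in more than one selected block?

4

C, D, G, H are pairwise disjoint (C={south,east,outer}; D={hill,lake}; G={river,lower,west}; H={inner,central}).
Every remaining block overlaps one of these, and no 5 of the listed blocks are pairwise disjoint, so 4 is the maximum.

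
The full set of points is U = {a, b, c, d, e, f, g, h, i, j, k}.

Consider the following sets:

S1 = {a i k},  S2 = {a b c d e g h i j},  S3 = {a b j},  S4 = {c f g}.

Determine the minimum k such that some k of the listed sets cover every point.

S1 and S2 and S4 together: S1 ∪ S2 ∪ S4 = {a, b, c, d, e, f, g, h, i, j, k} — every point is covered.
Only S2 contains d, so S2 is forced; the remaining 2 points need at least 2 more sets (each remaining set adds at most 1) — so at least 3 sets are needed, and 3 is optimal.

3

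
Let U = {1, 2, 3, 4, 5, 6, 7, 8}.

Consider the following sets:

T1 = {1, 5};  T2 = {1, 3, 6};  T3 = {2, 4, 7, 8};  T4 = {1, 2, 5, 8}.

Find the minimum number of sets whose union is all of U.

T1, T2, and T3 cover everything between them: the union {1, 2, 3, 4, 5, 6, 7, 8} is all of U.
Only T2 contains 3, so T2 is forced; the remaining 5 items need at least 2 more sets (each remaining set adds at most 4) — so at least 3 sets are needed, and 3 is optimal.

3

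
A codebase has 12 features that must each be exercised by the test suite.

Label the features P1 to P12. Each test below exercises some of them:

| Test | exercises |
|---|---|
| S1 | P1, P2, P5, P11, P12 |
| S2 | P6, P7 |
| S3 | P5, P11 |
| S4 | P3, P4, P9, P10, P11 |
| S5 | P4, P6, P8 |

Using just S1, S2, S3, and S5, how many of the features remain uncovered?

Union of S1, S2, S3, S5 = {P1, P2, P4, P5, P6, P7, P8, P11, P12}.
Not covered: P3, P9, P10 — 3 features.

3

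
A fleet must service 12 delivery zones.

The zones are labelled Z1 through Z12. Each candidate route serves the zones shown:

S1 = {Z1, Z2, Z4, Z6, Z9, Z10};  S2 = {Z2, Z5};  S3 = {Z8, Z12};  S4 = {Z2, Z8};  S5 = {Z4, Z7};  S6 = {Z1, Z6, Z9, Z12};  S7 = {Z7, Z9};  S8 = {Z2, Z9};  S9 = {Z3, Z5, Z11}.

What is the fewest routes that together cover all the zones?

Take {S1, S3, S7, S9}. Their union is {Z1, Z2, Z3, Z4, Z5, Z6, Z7, Z8, Z9, Z10, Z11, Z12}, which is all 12 zones.
No 3 of the 9 routes cover everything (all 84 combinations miss at least one zone), so 4 is optimal.

4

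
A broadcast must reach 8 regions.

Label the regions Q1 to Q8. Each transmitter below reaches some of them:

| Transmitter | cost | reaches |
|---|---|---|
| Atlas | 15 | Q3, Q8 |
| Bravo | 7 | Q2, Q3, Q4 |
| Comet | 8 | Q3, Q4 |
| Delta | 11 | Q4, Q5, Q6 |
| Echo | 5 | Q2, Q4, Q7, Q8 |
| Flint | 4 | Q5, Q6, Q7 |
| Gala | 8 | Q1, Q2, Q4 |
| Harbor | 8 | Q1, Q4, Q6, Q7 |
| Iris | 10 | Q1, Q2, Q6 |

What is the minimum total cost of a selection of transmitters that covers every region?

24

Bravo, Echo, Flint, Gala together cover every region (Bravo ∪ Echo ∪ Flint ∪ Gala = {Q1, Q2, Q3, Q4, Q5, Q6, Q7, Q8}); total cost 7 + 5 + 4 + 8 = 24.
No covering selection has total cost below 24.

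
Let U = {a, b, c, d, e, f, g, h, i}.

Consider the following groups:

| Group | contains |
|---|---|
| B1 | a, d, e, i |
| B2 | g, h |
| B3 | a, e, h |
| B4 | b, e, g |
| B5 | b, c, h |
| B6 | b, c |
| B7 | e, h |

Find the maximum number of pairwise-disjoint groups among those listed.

3

B1, B2, B6 are pairwise disjoint (B1={a,d,e,i}; B2={g,h}; B6={b,c}).
Every remaining group overlaps one of these, and no 4 of the listed groups are pairwise disjoint, so 3 is the maximum.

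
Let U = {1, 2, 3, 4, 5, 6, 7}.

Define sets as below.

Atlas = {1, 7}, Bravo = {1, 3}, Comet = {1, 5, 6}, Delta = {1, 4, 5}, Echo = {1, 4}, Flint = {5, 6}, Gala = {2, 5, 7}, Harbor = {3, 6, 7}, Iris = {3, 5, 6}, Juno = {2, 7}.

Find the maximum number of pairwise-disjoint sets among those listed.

3

Bravo, Flint, Juno are pairwise disjoint (Bravo={1,3}; Flint={5,6}; Juno={2,7}).
Every remaining set overlaps one of these, and no 4 of the listed sets are pairwise disjoint, so 3 is the maximum.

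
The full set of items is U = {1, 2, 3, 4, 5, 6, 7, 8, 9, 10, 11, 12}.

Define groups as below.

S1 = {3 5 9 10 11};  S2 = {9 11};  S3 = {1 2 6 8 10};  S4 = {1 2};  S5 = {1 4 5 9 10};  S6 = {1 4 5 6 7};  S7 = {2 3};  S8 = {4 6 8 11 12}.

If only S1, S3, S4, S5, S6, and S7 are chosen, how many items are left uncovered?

Union of S1, S3, S4, S5, S6, S7 = {1, 2, 3, 4, 5, 6, 7, 8, 9, 10, 11}.
Not covered: 12 — 1 item.

1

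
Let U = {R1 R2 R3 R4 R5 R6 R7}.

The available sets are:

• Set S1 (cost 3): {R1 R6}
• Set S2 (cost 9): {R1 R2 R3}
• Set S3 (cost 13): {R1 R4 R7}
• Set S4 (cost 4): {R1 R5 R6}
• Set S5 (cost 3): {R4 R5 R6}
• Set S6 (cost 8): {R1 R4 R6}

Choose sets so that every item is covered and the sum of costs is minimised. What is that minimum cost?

25

S2, S3, S5 together cover every item (S2 ∪ S3 ∪ S5 = {R1, R2, R3, R4, R5, R6, R7}); total cost 9 + 13 + 3 = 25.
The greedy pick S5, S1, S2, S3 costs 28; no covering selection beats 25.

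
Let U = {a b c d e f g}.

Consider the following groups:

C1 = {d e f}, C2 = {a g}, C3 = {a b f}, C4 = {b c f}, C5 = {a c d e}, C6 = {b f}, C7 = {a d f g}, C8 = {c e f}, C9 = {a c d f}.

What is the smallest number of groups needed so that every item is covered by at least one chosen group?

Take {C4, C5, C7}. Their union is {a, b, c, d, e, f, g}, which is all 7 items.
No 2 of the 9 groups cover everything (all 36 combinations miss at least one item), so 3 is optimal.

3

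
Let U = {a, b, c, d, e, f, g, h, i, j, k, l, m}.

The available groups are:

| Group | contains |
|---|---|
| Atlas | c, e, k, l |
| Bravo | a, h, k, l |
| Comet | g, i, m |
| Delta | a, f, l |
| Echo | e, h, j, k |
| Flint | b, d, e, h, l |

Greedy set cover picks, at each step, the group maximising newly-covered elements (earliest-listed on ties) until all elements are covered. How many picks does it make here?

Greedy: pick Flint (covers 5 new) → pick Comet (covers 3 new) → pick Atlas (covers 2 new) → pick Delta (covers 2 new) → pick Echo (covers 1 new). Total picks: 5.

5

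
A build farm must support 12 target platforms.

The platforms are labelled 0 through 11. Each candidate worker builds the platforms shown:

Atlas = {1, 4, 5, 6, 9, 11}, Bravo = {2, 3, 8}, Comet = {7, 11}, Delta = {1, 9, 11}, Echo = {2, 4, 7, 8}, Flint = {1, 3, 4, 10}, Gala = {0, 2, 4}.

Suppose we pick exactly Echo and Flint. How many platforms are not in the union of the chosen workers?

5

Union of Echo, Flint = {1, 2, 3, 4, 7, 8, 10}.
Not covered: 0, 5, 6, 9, 11 — 5 platforms.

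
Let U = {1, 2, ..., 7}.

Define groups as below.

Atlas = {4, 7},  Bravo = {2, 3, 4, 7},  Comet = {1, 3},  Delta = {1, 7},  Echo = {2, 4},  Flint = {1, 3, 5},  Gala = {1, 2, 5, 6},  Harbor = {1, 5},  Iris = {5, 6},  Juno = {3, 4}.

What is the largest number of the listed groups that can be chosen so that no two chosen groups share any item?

Atlas, Comet, Iris are pairwise disjoint (Atlas={4,7}; Comet={1,3}; Iris={5,6}).
Every remaining group overlaps one of these, and no 4 of the listed groups are pairwise disjoint, so 3 is the maximum.

3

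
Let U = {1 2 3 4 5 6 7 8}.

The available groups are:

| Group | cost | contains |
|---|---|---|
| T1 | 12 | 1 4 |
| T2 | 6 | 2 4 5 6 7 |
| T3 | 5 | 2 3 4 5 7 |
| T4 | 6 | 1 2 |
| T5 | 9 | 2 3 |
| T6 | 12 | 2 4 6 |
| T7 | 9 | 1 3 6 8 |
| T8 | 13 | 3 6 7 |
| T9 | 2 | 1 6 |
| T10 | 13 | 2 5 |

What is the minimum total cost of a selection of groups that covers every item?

14

T3, T7 together cover every item (T3 ∪ T7 = {1, 2, 3, 4, 5, 6, 7, 8}); total cost 5 + 9 = 14.
The greedy pick T3, T9, T7 costs 16; no covering selection beats 14.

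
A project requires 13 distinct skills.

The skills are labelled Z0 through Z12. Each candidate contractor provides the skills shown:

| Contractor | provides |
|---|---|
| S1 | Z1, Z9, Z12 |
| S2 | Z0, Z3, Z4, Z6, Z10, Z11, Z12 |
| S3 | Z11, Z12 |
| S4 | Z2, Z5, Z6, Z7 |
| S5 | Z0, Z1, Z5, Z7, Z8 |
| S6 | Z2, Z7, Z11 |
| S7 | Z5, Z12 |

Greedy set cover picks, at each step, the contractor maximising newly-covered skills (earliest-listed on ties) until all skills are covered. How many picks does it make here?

4

Greedy: pick S2 (covers 7 new) → pick S5 (covers 4 new) → pick S1 (covers 1 new) → pick S4 (covers 1 new). Total picks: 4.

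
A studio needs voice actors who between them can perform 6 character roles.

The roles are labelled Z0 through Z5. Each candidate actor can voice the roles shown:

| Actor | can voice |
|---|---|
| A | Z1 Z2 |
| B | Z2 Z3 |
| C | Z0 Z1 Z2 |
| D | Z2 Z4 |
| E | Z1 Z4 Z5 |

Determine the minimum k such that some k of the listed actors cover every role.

3

Take {B, C, E}. Their union is {Z0, Z1, Z2, Z3, Z4, Z5}, which is all 6 roles.
Only C contains Z0, so C is forced; the remaining 3 roles need at least 2 more actors (each remaining actor adds at most 2) — so at least 3 actors are needed, and 3 is optimal.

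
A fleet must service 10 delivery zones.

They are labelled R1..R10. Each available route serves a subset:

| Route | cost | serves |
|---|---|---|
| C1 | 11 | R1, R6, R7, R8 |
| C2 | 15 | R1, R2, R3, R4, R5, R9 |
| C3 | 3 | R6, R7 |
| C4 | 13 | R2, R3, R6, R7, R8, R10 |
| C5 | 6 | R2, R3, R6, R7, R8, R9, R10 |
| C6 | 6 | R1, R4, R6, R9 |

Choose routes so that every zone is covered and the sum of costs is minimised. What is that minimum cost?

21

C2, C5 together cover every zone (C2 ∪ C5 = {R1, R2, R3, R4, R5, R6, R7, R8, R9, R10}); total cost 15 + 6 = 21.
The greedy pick C5, C6, C2 costs 27; no covering selection beats 21.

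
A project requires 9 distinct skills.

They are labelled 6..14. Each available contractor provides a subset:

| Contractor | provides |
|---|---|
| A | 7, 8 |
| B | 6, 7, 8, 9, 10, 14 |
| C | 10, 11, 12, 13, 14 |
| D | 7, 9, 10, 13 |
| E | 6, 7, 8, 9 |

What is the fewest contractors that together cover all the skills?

C and E together: C ∪ E = {6, 7, 8, 9, 10, 11, 12, 13, 14} — every skill is covered.
No single contractor has all 9 skills (the largest, B, has 6), so 2 is optimal.

2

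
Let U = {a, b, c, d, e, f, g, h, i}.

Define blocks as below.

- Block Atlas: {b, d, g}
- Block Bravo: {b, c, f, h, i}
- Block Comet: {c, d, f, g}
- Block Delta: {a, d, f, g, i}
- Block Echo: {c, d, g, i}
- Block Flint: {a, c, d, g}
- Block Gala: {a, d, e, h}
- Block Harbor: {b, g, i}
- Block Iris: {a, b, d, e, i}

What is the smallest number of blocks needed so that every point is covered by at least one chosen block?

3

Comet, Gala, and Harbor cover everything between them: the union {a, b, c, d, e, f, g, h, i} is all of U.
No 2 of the 9 blocks cover everything (all 36 combinations miss at least one point), so 3 is optimal.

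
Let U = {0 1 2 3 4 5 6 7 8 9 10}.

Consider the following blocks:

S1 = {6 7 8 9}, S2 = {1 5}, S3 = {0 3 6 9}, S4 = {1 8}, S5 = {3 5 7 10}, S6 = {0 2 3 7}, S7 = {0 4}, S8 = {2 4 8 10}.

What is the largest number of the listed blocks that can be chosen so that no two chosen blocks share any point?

3

S1, S2, S7 are pairwise disjoint (S1={6,7,8,9}; S2={1,5}; S7={0,4}).
Every remaining block overlaps one of these, and no 4 of the listed blocks are pairwise disjoint, so 3 is the maximum.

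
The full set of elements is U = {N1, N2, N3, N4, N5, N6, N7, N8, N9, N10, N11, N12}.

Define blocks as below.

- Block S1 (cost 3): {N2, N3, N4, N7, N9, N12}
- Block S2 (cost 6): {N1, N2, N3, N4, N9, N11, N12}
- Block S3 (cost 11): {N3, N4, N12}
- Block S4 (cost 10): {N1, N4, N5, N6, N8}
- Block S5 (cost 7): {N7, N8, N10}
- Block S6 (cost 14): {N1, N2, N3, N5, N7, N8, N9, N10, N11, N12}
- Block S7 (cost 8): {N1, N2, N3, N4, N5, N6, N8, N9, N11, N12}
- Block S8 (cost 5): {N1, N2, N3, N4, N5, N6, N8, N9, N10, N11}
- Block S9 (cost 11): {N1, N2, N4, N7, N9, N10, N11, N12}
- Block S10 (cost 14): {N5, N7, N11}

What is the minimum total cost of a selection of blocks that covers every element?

8

S1, S8 together cover every element (S1 ∪ S8 = {N1, N2, N3, N4, N5, N6, N7, N8, N9, N10, N11, N12}); total cost 3 + 5 = 8.
No covering selection has total cost below 8.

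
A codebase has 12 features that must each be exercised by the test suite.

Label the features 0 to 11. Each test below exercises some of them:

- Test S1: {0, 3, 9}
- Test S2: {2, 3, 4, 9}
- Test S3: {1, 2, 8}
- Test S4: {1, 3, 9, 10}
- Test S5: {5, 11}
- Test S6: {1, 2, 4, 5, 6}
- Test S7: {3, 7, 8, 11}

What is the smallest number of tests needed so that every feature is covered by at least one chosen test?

4

S1 and S4 and S6 and S7 together: S1 ∪ S4 ∪ S6 ∪ S7 = {0, 1, 2, 3, 4, 5, 6, 7, 8, 9, 10, 11} — every feature is covered.
No 3 of the 7 tests cover everything (all 35 combinations miss at least one feature), so 4 is optimal.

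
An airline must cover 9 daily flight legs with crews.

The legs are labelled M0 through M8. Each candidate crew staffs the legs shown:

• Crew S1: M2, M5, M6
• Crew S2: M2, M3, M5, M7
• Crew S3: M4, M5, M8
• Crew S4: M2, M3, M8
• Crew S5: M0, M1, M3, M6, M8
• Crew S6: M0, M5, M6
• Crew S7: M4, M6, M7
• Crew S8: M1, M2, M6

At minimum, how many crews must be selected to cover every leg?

3

S2 and S5 and S7 together: S2 ∪ S5 ∪ S7 = {M0, M1, M2, M3, M4, M5, M6, M7, M8} — every leg is covered.
No 2 of the 8 crews cover everything (all 28 combinations miss at least one leg), so 3 is optimal.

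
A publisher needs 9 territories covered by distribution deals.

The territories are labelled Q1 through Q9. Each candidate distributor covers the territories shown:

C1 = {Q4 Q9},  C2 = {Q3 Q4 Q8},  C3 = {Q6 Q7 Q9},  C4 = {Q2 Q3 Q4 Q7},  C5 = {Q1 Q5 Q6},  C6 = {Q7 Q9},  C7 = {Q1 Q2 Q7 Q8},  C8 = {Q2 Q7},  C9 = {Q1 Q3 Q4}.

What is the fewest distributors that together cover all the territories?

4

C3 and C4 and C5 and C7 together: C3 ∪ C4 ∪ C5 ∪ C7 = {Q1, Q2, Q3, Q4, Q5, Q6, Q7, Q8, Q9} — every territory is covered.
No 3 of the 9 distributors cover everything (all 84 combinations miss at least one territory), so 4 is optimal.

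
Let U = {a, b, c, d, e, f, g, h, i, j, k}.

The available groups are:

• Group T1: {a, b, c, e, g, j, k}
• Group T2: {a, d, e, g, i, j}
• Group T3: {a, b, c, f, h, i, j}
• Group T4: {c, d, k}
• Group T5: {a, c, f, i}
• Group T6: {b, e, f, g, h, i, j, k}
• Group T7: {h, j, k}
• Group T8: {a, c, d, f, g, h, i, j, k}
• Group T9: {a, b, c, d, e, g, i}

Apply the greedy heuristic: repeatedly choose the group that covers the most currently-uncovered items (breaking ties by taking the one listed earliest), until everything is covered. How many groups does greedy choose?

2

Greedy: pick T8 (covers 9 new) → pick T1 (covers 2 new). Total picks: 2.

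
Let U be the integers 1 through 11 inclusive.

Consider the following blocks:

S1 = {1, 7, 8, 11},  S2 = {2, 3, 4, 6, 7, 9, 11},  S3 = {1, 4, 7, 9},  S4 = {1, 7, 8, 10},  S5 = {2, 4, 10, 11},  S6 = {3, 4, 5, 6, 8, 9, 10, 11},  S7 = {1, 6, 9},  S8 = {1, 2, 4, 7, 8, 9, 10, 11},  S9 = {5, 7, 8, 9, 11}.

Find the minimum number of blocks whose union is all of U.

2

S6 and S8 together: S6 ∪ S8 = {1, 2, 3, 4, 5, 6, 7, 8, 9, 10, 11} — every item is covered.
No single block has all 11 items (the largest, S6, has 8), so 2 is optimal.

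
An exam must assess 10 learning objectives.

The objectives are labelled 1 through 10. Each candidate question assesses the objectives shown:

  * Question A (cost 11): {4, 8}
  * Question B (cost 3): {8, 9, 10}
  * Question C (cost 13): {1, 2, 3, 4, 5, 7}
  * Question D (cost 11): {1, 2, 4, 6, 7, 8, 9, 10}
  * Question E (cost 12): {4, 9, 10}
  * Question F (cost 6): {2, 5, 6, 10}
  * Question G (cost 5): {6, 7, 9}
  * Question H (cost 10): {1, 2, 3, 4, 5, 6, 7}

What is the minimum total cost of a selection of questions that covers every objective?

B, H together cover every objective (B ∪ H = {1, 2, 3, 4, 5, 6, 7, 8, 9, 10}); total cost 3 + 10 = 13.
No covering selection has total cost below 13.

13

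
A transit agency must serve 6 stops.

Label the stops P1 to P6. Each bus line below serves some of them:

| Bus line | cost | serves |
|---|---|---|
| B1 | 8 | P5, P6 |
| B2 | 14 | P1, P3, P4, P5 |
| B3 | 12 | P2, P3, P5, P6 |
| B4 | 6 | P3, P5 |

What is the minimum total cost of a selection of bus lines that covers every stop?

B2, B3 together cover every stop (B2 ∪ B3 = {P1, P2, P3, P4, P5, P6}); total cost 14 + 12 = 26.
No covering selection has total cost below 26.

26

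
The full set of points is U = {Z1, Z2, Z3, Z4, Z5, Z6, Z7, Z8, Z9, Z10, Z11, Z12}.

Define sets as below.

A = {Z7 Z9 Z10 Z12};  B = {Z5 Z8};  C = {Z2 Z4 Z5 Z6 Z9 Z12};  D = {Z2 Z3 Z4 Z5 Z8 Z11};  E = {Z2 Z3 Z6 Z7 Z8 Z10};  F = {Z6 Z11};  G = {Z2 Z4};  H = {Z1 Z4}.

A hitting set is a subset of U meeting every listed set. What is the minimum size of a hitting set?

Take T = {Z4, Z8, Z9, Z11}. Each listed set contains at least one of these, so T is a hitting set of size 4.
The sets A, B, F, H are pairwise disjoint, so any hitting set needs a separate point for each — at least 4. Hence 4 is optimal.

4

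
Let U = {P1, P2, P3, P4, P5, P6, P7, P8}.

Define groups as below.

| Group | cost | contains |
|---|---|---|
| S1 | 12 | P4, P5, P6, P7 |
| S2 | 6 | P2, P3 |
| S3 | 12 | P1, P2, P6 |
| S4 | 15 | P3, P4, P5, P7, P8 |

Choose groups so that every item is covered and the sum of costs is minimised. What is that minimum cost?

S3, S4 together cover every item (S3 ∪ S4 = {P1, P2, P3, P4, P5, P6, P7, P8}); total cost 12 + 15 = 27.
The greedy pick S1, S2, S3, S4 costs 45; no covering selection beats 27.

27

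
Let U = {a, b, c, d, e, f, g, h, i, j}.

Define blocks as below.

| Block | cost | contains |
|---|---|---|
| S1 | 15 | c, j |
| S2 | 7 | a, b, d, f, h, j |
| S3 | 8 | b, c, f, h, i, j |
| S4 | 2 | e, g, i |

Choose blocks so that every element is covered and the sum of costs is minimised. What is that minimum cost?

S2, S3, S4 together cover every element (S2 ∪ S3 ∪ S4 = {a, b, c, d, e, f, g, h, i, j}); total cost 7 + 8 + 2 = 17.
No covering selection has total cost below 17.

17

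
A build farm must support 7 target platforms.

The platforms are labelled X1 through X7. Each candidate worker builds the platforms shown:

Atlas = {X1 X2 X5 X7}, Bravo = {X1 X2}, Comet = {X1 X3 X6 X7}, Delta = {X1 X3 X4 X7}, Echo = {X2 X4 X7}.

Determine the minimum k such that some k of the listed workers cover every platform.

3

Take {Atlas, Comet, Echo}. Their union is {X1, X2, X3, X4, X5, X6, X7}, which is all 7 platforms.
Only Atlas contains X5, so Atlas is forced; the remaining 3 platforms need at least 2 more workers (each remaining worker adds at most 2) — so at least 3 workers are needed, and 3 is optimal.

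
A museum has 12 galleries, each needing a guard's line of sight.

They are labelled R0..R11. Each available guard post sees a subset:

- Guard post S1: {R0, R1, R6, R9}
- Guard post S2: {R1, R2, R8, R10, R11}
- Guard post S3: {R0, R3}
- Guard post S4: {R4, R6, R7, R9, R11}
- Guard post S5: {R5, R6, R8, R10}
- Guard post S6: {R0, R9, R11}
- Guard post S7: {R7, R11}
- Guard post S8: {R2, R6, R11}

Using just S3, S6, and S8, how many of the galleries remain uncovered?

6

Union of S3, S6, S8 = {R0, R2, R3, R6, R9, R11}.
Not covered: R1, R4, R5, R7, R8, R10 — 6 galleries.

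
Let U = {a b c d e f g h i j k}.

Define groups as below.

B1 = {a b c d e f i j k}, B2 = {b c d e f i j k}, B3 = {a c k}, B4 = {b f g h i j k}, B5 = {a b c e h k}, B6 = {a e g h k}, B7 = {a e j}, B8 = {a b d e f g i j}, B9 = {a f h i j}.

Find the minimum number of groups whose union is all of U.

Take {B2, B6}. Their union is {a, b, c, d, e, f, g, h, i, j, k}, which is all 11 points.
No single group has all 11 points (the largest, B1, has 9), so 2 is optimal.

2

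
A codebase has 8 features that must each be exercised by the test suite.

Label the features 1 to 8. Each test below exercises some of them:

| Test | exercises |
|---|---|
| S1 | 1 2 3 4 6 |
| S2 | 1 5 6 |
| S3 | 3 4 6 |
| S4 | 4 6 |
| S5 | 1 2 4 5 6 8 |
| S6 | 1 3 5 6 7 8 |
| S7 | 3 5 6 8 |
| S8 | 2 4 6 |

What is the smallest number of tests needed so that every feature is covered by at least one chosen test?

2

Take {S1, S6}. Their union is {1, 2, 3, 4, 5, 6, 7, 8}, which is all 8 features.
No single test has all 8 features (the largest, S5, has 6), so 2 is optimal.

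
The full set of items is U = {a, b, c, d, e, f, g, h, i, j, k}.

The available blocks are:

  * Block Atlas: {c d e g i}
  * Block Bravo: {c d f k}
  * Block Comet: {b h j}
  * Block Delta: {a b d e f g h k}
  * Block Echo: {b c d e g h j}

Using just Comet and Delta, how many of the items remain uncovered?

2

Union of Comet, Delta = {a, b, d, e, f, g, h, j, k}.
Not covered: c, i — 2 items.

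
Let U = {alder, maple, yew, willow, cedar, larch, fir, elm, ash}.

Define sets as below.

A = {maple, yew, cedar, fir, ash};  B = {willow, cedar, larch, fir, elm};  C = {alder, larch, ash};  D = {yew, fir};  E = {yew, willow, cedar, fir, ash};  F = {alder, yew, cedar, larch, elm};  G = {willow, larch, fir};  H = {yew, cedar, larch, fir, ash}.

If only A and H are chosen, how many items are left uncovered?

3

Union of A, H = {maple, yew, cedar, larch, fir, ash}.
Not covered: alder, willow, elm — 3 items.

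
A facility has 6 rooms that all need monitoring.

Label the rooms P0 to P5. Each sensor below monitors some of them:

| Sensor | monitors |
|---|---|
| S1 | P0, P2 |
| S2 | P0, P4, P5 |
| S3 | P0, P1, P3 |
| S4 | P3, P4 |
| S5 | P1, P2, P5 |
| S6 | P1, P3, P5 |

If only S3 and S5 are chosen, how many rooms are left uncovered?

1

Union of S3, S5 = {P0, P1, P2, P3, P5}.
Not covered: P4 — 1 room.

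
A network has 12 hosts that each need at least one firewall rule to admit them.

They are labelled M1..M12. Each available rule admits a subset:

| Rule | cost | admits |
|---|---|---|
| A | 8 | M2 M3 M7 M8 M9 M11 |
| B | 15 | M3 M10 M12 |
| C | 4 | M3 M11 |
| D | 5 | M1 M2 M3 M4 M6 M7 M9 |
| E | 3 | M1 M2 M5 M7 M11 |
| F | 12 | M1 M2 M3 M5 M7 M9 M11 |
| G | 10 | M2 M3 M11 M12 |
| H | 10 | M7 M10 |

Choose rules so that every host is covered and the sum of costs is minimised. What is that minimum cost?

A, B, D, E together cover every host (A ∪ B ∪ D ∪ E = {M1, M2, M3, M4, M5, M6, M7, M8, M9, M10, M11, M12}); total cost 8 + 15 + 5 + 3 = 31.
No covering selection has total cost below 31.

31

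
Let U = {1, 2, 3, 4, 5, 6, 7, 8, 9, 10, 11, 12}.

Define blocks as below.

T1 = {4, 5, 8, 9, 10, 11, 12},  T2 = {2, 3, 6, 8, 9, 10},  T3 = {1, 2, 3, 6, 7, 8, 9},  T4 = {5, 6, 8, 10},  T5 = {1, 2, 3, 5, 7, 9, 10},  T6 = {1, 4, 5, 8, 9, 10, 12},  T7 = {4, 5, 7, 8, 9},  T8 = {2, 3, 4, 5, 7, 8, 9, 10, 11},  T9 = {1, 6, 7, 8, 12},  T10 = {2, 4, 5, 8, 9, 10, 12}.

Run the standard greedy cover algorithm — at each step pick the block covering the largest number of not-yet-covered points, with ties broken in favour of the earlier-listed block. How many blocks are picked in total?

Greedy: pick T8 (covers 9 new) → pick T9 (covers 3 new). Total picks: 2.

2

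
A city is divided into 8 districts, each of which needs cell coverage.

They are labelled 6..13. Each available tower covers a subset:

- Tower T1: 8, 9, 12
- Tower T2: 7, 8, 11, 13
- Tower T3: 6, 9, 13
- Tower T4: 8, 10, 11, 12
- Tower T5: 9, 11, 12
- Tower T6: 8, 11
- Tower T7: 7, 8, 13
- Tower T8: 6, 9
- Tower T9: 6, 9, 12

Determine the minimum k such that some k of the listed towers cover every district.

3

T2 and T4 and T9 together: T2 ∪ T4 ∪ T9 = {6, 7, 8, 9, 10, 11, 12, 13} — every district is covered.
Only T4 contains 10, so T4 is forced; the remaining 4 districts need at least 2 more towers (each remaining tower adds at most 3) — so at least 3 towers are needed, and 3 is optimal.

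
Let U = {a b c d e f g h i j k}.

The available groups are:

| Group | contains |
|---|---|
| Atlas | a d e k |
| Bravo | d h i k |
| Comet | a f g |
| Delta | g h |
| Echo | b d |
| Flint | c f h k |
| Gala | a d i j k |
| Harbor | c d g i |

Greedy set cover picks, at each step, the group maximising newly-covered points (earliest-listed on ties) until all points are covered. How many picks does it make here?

5

Greedy: pick Gala (covers 5 new) → pick Flint (covers 3 new) → pick Atlas (covers 1 new) → pick Comet (covers 1 new) → pick Echo (covers 1 new). Total picks: 5.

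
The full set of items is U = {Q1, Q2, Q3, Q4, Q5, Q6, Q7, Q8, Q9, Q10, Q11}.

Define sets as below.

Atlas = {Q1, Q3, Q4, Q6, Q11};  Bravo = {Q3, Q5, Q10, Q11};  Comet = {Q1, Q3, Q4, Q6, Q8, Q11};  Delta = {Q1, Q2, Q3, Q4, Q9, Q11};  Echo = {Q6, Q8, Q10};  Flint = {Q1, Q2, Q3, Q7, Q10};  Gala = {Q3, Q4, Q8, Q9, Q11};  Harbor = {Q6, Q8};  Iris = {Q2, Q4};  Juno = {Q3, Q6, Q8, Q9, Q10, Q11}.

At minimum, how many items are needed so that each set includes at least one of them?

Take H = {Q4, Q6, Q10}. Each listed set contains at least one of these, so H is a hitting set of size 3.
The sets Bravo, Harbor, Iris are pairwise disjoint, so any hitting set needs a separate item for each — at least 3. Hence 3 is optimal.

3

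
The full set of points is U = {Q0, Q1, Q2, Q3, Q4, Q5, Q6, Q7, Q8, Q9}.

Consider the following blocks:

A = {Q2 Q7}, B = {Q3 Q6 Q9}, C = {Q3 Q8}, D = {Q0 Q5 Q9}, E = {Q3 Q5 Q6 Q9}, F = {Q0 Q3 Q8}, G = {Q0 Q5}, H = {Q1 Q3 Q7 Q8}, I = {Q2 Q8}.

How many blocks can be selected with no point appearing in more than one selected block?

3

B, G, I are pairwise disjoint (B={Q3,Q6,Q9}; G={Q0,Q5}; I={Q2,Q8}).
Every remaining block overlaps one of these, and no 4 of the listed blocks are pairwise disjoint, so 3 is the maximum.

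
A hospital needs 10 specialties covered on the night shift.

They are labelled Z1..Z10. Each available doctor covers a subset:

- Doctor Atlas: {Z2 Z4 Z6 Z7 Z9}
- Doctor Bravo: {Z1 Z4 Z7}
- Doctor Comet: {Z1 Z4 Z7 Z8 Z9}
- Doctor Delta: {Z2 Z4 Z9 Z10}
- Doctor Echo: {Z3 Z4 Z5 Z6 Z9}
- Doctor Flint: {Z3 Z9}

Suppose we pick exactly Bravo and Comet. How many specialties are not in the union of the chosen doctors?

Union of Bravo, Comet = {Z1, Z4, Z7, Z8, Z9}.
Not covered: Z2, Z3, Z5, Z6, Z10 — 5 specialties.

5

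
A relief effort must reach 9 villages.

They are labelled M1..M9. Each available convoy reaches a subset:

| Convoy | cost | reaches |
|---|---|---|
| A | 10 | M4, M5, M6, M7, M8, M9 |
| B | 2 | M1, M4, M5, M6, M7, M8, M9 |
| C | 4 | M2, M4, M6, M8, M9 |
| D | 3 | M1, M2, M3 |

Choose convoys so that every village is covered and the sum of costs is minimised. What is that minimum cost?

B, D together cover every village (B ∪ D = {M1, M2, M3, M4, M5, M6, M7, M8, M9}); total cost 2 + 3 = 5.
No covering selection has total cost below 5.

5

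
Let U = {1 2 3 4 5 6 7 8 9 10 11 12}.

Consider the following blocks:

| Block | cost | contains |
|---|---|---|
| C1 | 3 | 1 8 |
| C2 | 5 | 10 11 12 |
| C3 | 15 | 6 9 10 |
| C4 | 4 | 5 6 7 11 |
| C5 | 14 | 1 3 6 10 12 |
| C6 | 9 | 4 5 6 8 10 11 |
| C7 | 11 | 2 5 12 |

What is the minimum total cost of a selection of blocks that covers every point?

53

C3, C4, C5, C6, C7 together cover every point (C3 ∪ C4 ∪ C5 ∪ C6 ∪ C7 = {1, 2, 3, 4, 5, 6, 7, 8, 9, 10, 11, 12}); total cost 15 + 4 + 14 + 9 + 11 = 53.
The greedy pick C4, C1, C2, C6, C7, C5, C3 costs 61; no covering selection beats 53.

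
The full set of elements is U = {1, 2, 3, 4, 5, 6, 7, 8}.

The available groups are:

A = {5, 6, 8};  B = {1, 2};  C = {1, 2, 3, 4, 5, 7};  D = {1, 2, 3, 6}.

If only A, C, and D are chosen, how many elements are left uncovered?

Union of A, C, D = {1, 2, 3, 4, 5, 6, 7, 8} — that's every element, so 0 are uncovered.

0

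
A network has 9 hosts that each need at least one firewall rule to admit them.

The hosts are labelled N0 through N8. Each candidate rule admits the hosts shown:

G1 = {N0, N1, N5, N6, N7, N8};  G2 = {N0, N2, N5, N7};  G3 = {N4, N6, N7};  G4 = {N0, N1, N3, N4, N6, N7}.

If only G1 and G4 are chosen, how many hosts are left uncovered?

1

Union of G1, G4 = {N0, N1, N3, N4, N5, N6, N7, N8}.
Not covered: N2 — 1 host.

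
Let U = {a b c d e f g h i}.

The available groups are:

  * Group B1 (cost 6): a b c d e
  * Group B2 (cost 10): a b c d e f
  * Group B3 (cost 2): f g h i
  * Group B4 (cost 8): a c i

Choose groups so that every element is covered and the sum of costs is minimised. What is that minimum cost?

B1, B3 together cover every element (B1 ∪ B3 = {a, b, c, d, e, f, g, h, i}); total cost 6 + 2 = 8.
No covering selection has total cost below 8.

8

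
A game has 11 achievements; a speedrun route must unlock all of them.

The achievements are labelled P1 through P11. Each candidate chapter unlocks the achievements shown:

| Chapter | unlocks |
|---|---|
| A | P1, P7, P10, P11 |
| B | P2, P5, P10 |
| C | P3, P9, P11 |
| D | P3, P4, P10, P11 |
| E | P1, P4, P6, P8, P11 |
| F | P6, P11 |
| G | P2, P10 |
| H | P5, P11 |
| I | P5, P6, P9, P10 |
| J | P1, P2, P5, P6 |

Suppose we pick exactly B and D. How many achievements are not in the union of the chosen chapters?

Union of B, D = {P2, P3, P4, P5, P10, P11}.
Not covered: P1, P6, P7, P8, P9 — 5 achievements.

5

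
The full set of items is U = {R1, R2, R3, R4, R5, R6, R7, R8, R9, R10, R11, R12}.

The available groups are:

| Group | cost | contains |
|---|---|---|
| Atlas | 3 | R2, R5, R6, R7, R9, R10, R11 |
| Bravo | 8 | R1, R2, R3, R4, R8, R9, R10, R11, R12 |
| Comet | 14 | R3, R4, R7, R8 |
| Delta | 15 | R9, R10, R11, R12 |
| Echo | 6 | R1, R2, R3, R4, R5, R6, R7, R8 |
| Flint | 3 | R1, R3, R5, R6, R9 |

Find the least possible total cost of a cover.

Atlas, Bravo together cover every item (Atlas ∪ Bravo = {R1, R2, R3, R4, R5, R6, R7, R8, R9, R10, R11, R12}); total cost 3 + 8 = 11.
The greedy pick Atlas, Echo, Bravo costs 17; no covering selection beats 11.

11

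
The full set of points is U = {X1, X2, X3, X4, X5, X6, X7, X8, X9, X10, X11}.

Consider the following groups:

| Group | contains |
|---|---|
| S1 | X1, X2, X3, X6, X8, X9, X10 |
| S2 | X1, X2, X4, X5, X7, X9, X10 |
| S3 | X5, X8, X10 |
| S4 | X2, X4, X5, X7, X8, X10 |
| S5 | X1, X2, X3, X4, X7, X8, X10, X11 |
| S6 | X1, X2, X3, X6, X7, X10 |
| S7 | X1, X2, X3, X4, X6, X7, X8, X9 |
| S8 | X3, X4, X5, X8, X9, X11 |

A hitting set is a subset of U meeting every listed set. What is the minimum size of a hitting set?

The 2 points {X2, X8} hit every group.
No single point lies in every group, so at least 2 are needed and 2 is optimal.

2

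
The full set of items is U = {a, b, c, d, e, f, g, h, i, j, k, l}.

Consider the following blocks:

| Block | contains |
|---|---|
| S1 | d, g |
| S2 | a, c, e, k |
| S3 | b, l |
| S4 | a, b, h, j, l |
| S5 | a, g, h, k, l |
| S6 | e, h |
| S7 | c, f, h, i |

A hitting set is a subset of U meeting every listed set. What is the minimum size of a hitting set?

T = {a, d, h, l} meets every block (each contains at least one member of T), and |T| = 4.
No choice of 3 items meets every block, so 4 is the minimum.

4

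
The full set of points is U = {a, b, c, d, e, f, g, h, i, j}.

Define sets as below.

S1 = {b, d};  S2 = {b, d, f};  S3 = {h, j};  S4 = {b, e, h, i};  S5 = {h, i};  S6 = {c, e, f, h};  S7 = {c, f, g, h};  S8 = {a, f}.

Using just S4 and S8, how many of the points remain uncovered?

4

Union of S4, S8 = {a, b, e, f, h, i}.
Not covered: c, d, g, j — 4 points.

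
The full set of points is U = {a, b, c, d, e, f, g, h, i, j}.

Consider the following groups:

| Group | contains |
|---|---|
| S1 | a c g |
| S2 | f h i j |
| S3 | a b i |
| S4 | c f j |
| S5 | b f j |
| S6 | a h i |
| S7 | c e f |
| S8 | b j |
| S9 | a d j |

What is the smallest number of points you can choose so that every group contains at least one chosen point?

3

T = {a, f, j} meets every group (each contains at least one member of T), and |T| = 3.
The groups S6, S7, S8 are pairwise disjoint, so any hitting set needs a separate point for each — at least 3. Hence 3 is optimal.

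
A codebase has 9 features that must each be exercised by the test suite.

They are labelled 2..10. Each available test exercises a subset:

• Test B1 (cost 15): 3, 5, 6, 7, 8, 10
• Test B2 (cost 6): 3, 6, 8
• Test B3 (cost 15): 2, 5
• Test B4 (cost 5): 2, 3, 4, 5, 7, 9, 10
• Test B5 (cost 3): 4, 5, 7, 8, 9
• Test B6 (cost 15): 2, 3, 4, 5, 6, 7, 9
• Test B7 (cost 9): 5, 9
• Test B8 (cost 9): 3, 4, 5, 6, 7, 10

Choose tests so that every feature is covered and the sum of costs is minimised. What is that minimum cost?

B2, B4 together cover every feature (B2 ∪ B4 = {2, 3, 4, 5, 6, 7, 8, 9, 10}); total cost 6 + 5 = 11.
The greedy pick B5, B4, B2 costs 14; no covering selection beats 11.

11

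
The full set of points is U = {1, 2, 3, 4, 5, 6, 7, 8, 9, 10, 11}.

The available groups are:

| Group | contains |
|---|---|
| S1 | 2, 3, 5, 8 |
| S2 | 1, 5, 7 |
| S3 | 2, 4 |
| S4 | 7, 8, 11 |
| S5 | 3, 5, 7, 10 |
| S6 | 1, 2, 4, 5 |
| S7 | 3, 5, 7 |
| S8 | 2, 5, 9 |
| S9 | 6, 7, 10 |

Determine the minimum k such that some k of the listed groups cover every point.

5

S4 and S6 and S7 and S8 and S9 together: S4 ∪ S6 ∪ S7 ∪ S8 ∪ S9 = {1, 2, 3, 4, 5, 6, 7, 8, 9, 10, 11} — every point is covered.
No 4 of the 9 groups cover everything (all 126 combinations miss at least one point), so 5 is optimal.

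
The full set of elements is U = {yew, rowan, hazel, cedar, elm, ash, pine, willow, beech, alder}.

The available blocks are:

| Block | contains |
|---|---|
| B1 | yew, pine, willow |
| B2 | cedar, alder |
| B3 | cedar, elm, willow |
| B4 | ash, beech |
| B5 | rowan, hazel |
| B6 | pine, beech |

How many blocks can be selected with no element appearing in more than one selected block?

4

B1, B2, B4, B5 are pairwise disjoint (B1={yew,pine,willow}; B2={cedar,alder}; B4={ash,beech}; B5={rowan,hazel}).
Every remaining block overlaps one of these, and no 5 of the listed blocks are pairwise disjoint, so 4 is the maximum.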